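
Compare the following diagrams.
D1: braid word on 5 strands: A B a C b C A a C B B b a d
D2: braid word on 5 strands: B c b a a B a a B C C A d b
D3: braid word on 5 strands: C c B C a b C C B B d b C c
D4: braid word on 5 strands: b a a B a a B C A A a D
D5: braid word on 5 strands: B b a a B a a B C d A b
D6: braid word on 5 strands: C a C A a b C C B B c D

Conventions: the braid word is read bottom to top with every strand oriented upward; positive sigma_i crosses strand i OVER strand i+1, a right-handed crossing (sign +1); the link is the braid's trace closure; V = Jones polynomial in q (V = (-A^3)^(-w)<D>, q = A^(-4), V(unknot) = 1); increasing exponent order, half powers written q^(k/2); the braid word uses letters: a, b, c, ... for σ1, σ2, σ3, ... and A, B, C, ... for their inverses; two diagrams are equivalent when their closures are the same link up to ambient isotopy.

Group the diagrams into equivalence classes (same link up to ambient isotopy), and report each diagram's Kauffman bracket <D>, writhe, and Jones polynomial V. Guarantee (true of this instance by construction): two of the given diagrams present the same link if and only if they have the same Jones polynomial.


equivalence classes: {D1, D3, D6} | {D2, D4, D5}
D1 (bracket A^-2 - A^2 + 2A^6 - A^10 + A^14 - A^18; 14 crossings at w = -2): V = -q^-6 + q^-5 - q^-4 + 2q^-3 - q^-2 + q^-1
V(D2) = q^-1 - 1 + 2q - 2q^2 + 2q^3 - 2q^4 + q^5  (w +2, c 14, <D> = A^-14 - 2A^-10 + 2A^-6 - 2A^-2 + 2A^2 - A^6 + A^10)
V(D3) = -q^-6 + q^-5 - q^-4 + 2q^-3 - q^-2 + q^-1  [14 crossings, <D> = A^-2 - A^2 + 2A^6 - A^10 + A^14 - A^18, w = -2]
D4 (bracket A^-20 - 2A^-16 + 2A^-12 - 2A^-8 + 2A^-4 - 1 + A^4; 12 crossings at w = 0): V = q^-1 - 1 + 2q - 2q^2 + 2q^3 - 2q^4 + q^5
V(D5) = q^-1 - 1 + 2q - 2q^2 + 2q^3 - 2q^4 + q^5  [12 crossings, <D> = A^-14 - 2A^-10 + 2A^-6 - 2A^-2 + 2A^2 - A^6 + A^10, w = +2]
D6 (bracket A^-8 - A^-4 + 2 - A^4 + A^8 - A^12; 12 crossings at w = -4): V = -q^-6 + q^-5 - q^-4 + 2q^-3 - q^-2 + q^-1
key observation: 2 classes among 6 diagrams; unequal V(q) rules out equality


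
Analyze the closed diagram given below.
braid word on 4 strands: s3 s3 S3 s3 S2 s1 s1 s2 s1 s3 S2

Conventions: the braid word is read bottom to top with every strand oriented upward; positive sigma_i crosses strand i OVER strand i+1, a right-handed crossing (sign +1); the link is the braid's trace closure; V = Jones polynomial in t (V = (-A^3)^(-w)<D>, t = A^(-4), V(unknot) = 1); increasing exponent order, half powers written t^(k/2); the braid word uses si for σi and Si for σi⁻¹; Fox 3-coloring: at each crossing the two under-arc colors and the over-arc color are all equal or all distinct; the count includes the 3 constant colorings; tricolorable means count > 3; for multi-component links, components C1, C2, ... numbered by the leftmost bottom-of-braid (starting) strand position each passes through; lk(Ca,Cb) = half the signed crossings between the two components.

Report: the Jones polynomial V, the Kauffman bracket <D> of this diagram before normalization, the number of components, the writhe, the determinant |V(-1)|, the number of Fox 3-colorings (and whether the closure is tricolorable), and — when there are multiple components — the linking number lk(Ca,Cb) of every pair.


Jones polynomial: V(t) = t - t^2 + 2t^3 - t^4 + t^5 - t^6
<D> = A^-9 - A^-5 + A^-1 - 2A^3 + A^7 - A^11; writhe +5
components 1, writhe +5 (11 crossings)
3-colorings: 3 of 3^11, det 7 — not tricolorable
note: w = +5 shifts under R1 moves; the (-A^3)^(-5) factor cancels that in V


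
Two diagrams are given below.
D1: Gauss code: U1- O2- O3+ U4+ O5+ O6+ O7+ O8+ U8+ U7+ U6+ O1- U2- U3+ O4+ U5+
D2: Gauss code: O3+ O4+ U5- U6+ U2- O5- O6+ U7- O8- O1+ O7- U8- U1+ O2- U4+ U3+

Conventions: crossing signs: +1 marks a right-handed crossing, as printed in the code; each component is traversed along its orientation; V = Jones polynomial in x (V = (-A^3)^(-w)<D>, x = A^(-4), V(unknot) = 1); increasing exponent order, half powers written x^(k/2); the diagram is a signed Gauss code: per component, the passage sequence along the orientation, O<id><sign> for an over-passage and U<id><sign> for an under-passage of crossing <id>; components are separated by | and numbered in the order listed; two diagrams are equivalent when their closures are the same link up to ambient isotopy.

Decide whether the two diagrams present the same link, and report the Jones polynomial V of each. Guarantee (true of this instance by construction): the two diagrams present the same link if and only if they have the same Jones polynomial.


equivalent: yes
D1 (bracket A^12; 8 crossings at w = +4): V = 1
V(D2) = 1  (w 0, c 8, <D> = 1)
key observation: all 2 diagrams share one V(x), hence one class


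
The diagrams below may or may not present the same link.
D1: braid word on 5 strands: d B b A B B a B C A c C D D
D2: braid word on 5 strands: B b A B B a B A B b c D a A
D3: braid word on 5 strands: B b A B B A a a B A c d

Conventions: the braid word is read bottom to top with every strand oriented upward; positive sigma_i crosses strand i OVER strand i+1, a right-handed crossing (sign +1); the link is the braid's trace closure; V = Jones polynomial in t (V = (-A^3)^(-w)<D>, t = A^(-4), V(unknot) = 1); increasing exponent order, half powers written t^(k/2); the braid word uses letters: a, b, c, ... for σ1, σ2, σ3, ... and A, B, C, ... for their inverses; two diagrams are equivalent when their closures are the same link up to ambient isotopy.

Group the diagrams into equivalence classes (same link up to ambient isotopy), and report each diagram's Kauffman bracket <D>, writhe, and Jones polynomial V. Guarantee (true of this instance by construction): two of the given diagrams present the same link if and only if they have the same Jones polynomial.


grouping into links: {D1, D2, D3}
V(D1) = -t^-6 + t^-5 - t^-4 + 2t^-3 - t^-2 + t^-1  (w -6, c 14, <D> = A^-14 - A^-10 + 2A^-6 - A^-2 + A^2 - A^6)
D2 (bracket A^-8 - A^-4 + 2 - A^4 + A^8 - A^12; 14 crossings at w = -4): V = -t^-6 + t^-5 - t^-4 + 2t^-3 - t^-2 + t^-1
V(D3) = -t^-6 + t^-5 - t^-4 + 2t^-3 - t^-2 + t^-1  (w -2, c 12, <D> = A^-2 - A^2 + 2A^6 - A^10 + A^14 - A^18)
key observation: one V(t) for all 3 diagrams — one class (guaranteed)


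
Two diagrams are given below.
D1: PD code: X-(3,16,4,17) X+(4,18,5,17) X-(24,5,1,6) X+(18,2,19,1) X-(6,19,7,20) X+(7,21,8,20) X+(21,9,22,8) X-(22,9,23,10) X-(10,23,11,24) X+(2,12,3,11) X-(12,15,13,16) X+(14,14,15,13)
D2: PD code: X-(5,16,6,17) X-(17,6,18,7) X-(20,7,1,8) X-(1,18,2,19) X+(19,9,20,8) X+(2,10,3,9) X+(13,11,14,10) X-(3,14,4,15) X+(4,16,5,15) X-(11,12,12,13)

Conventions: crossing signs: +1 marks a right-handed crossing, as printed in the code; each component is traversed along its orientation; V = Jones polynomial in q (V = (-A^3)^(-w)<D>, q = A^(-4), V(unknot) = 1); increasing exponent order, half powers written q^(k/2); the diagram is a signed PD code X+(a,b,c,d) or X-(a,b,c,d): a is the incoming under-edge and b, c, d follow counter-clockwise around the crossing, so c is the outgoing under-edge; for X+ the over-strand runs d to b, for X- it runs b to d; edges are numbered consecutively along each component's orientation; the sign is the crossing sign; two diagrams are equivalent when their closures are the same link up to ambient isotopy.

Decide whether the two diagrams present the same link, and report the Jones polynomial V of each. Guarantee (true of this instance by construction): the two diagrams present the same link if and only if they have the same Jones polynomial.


equivalent: no
V(D1) = q^-2 - q^-1 + 1 - q + q^2  (w 0, c 12, <D> = A^-8 - A^-4 + 1 - A^4 + A^8)
D2 (bracket A^-6; 10 crossings at w = -2): V = 1
why: 2 values of V(q) split the 2 diagrams


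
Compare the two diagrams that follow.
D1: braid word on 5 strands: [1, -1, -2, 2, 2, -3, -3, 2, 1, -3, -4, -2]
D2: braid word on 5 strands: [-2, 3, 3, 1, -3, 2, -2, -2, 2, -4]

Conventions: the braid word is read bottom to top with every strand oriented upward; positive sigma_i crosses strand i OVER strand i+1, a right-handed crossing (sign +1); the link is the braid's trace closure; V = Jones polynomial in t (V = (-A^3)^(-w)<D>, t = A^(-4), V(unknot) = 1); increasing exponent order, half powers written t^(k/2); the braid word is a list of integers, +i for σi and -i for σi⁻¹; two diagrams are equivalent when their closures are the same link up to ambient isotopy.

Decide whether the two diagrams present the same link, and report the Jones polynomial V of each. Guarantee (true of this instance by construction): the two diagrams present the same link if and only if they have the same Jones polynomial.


same link: no
V(D1) = -t^-4 + t^-3 + t^-1  [12 crossings, <D> = A^-2 + A^6 - A^10, w = -2]
D2 (bracket 1; 10 crossings at w = 0): V = 1
note: V(t) takes 2 values over 2 diagrams, fixing the grouping


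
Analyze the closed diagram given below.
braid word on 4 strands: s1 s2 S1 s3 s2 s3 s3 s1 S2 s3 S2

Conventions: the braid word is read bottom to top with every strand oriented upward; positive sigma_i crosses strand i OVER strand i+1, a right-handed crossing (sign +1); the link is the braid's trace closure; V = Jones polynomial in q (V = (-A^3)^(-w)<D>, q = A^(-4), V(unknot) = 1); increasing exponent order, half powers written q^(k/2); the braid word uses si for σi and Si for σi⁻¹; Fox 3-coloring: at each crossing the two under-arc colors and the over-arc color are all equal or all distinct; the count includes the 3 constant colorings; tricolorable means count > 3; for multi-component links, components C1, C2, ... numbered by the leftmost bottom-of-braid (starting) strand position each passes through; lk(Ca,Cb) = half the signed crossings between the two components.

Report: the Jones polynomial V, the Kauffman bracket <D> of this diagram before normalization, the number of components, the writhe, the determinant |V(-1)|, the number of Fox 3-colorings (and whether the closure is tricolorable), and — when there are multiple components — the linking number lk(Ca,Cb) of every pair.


Jones polynomial: V(q) = -1 + 3q - 3q^2 + 5q^3 - 5q^4 + 4q^5 - 3q^6 + 2q^7 - q^8
<D> = A^-17 - 2A^-13 + 3A^-9 - 4A^-5 + 5A^-1 - 5A^3 + 3A^7 - 3A^11 + A^15; writhe +5
components 1, writhe +5 (11 crossings)
3-colorings: 9 of 3^11, det 27 — tricolorable
note: w = +5 (over 11 crossings) is diagram-only; (-A^3)^(-5) removes it from V


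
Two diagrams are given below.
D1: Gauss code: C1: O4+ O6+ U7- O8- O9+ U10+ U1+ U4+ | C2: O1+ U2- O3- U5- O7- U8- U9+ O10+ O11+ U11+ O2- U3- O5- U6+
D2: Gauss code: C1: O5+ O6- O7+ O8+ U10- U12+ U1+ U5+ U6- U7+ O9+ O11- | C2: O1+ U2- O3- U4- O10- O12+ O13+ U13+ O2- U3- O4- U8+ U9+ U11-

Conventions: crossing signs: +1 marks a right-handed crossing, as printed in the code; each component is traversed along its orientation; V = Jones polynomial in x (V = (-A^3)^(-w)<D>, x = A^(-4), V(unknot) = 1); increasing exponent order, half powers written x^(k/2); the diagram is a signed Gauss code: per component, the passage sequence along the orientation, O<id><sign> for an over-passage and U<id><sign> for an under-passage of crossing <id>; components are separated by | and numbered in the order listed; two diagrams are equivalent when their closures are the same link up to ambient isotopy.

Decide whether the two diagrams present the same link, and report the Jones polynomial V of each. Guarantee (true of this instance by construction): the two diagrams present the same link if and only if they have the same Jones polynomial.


equivalent: yes
D1 (bracket A^-3 + 2A^5 - A^9 + A^13 - A^17; 11 crossings at w = +1): V = x^(-7/2) - x^(-5/2) + x^(-3/2) - 2x^(-1/2) - x^(3/2)
V(D2) = x^(-7/2) - x^(-5/2) + x^(-3/2) - 2x^(-1/2) - x^(3/2)  [13 crossings, <D> = A^-3 + 2A^5 - A^9 + A^13 - A^17, w = +1]
observation: all 2 diagrams share one V(x), hence one class


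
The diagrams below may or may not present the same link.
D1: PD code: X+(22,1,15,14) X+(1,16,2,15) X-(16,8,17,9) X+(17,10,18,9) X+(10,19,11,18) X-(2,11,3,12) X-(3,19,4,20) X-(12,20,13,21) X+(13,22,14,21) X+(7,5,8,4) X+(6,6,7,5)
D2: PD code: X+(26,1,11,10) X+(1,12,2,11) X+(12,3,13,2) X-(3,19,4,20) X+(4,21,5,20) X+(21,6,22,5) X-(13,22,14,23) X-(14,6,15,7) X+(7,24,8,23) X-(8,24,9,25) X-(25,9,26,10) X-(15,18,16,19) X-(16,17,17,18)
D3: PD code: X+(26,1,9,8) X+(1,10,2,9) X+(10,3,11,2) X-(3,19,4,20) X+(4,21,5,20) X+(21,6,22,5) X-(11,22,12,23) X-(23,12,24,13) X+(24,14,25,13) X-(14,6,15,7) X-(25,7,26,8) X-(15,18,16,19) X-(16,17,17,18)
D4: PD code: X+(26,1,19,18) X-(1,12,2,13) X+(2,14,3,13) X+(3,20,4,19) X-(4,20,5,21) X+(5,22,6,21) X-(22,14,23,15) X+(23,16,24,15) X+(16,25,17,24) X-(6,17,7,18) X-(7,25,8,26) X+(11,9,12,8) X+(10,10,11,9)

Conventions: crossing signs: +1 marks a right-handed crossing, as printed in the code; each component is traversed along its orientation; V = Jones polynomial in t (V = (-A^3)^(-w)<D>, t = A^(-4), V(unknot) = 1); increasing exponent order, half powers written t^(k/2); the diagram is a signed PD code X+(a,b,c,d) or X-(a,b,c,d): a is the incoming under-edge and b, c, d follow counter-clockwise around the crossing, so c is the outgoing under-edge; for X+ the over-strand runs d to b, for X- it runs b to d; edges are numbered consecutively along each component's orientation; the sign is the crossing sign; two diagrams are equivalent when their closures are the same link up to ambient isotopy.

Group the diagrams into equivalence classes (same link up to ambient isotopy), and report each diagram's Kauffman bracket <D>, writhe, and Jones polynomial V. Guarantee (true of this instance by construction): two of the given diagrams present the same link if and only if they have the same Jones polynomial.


grouping into links: {D1, D2, D3, D4}
V(D1) = -t^(1/2) - t^(5/2)  (w +3, c 11, <D> = A^-1 + A^7)
D2 (bracket A^-13 + A^-5; 13 crossings at w = -1): V = -t^(1/2) - t^(5/2)
V(D3) = -t^(1/2) - t^(5/2)  [13 crossings, <D> = A^-13 + A^-5, w = -1]
V(D4) = -t^(1/2) - t^(5/2)  (w +3, c 13, <D> = A^-1 + A^7)
why: one V(t) for all 4 diagrams — one class (guaranteed)


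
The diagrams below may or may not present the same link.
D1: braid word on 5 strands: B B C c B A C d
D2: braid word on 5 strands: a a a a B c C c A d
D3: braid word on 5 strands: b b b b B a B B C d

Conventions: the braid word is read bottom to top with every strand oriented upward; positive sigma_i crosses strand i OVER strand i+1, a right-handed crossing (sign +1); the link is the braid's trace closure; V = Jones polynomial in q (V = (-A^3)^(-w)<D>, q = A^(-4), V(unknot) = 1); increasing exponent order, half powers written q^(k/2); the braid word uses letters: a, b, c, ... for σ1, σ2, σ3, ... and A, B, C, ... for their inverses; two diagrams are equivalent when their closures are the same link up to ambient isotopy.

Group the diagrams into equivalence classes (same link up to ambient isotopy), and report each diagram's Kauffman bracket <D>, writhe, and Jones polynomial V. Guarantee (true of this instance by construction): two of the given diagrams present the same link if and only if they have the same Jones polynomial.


grouping into links: {D1} | {D2} | {D3}
V(D1) = -q^-4 + q^-3 + q^-1  (w -4, c 8, <D> = A^-8 + 1 - A^4)
V(D2) = q + q^3 - q^4  (w +4, c 10, <D> = -A^-4 + 1 + A^8)
V(D3) = 1  (w +2, c 10, <D> = A^6)
key observation: 3 values of V(q) split the 3 diagrams


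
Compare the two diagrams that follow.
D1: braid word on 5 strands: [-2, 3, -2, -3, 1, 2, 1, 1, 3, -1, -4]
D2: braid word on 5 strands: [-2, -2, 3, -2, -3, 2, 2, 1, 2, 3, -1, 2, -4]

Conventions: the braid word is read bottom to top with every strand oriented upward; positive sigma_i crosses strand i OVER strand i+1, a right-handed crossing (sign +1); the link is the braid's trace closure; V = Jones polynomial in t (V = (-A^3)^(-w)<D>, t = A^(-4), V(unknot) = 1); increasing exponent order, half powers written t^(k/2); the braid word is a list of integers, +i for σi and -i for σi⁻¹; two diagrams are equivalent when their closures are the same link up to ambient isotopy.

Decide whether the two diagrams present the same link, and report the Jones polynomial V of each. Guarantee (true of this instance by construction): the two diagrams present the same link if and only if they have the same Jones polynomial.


same link: yes
V(D1) = -t^(-3/2) - 2t^(1/2) + t^(3/2) - t^(5/2) + t^(7/2)  [11 crossings, <D> = -A^-11 + A^-7 - A^-3 + 2A + A^9, w = +1]
D2 (bracket -A^-11 + A^-7 - A^-3 + 2A + A^9; 13 crossings at w = +1): V = -t^(-3/2) - 2t^(1/2) + t^(3/2) - t^(5/2) + t^(7/2)
note: all 2 diagrams share one V(t), hence one class


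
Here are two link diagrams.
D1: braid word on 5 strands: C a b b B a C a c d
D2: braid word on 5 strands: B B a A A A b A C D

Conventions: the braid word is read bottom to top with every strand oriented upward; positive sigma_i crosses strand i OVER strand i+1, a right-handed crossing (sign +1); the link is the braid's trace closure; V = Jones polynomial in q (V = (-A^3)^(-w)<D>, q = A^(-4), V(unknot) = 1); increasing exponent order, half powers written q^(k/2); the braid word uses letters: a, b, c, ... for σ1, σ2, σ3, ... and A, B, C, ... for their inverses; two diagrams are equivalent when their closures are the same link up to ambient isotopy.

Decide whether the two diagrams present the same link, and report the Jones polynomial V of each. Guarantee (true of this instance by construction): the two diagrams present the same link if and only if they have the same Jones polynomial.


same link: no
V(D1) = q + q^3 - q^4  [10 crossings, <D> = -A^-4 + 1 + A^8, w = +4]
V(D2) = -q^-6 + q^-5 - q^-4 + 2q^-3 - q^-2 + q^-1  (w -6, c 10, <D> = A^-14 - A^-10 + 2A^-6 - A^-2 + A^2 - A^6)
note: V(q) takes 2 values over 2 diagrams, fixing the grouping


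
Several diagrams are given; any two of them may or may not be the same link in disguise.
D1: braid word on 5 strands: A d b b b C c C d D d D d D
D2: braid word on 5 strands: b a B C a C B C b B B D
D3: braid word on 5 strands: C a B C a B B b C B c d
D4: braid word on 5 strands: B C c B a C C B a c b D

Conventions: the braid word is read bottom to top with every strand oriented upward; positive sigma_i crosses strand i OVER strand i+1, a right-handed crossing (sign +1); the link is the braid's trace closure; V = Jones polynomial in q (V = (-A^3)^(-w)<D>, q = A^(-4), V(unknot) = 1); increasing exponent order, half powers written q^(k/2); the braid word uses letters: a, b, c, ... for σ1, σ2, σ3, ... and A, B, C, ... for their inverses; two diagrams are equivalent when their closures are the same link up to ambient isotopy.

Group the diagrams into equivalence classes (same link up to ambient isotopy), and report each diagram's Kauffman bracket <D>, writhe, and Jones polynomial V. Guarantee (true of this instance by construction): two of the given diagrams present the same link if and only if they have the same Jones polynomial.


grouping into links: {D1} | {D2, D3} | {D4}
V(D1) = q + q^3 - q^4  (w +2, c 14, <D> = -A^-10 + A^-6 + A^2)
V(D2) = q^-5 - 2q^-4 + 2q^-3 - 2q^-2 + 2q^-1 - 1 + q  (w -4, c 12, <D> = A^-16 - A^-12 + 2A^-8 - 2A^-4 + 2 - 2A^4 + A^8)
V(D3) = q^-5 - 2q^-4 + 2q^-3 - 2q^-2 + 2q^-1 - 1 + q  (w -2, c 12, <D> = A^-10 - A^-6 + 2A^-2 - 2A^2 + 2A^6 - 2A^10 + A^14)
V(D4) = q^-4 - q^-3 + q^-2 - 2q^-1 + 2 - q + q^2  (w -2, c 12, <D> = A^-14 - A^-10 + 2A^-6 - 2A^-2 + A^2 - A^6 + A^10)
why: 3 values of V(q) split the 4 diagrams


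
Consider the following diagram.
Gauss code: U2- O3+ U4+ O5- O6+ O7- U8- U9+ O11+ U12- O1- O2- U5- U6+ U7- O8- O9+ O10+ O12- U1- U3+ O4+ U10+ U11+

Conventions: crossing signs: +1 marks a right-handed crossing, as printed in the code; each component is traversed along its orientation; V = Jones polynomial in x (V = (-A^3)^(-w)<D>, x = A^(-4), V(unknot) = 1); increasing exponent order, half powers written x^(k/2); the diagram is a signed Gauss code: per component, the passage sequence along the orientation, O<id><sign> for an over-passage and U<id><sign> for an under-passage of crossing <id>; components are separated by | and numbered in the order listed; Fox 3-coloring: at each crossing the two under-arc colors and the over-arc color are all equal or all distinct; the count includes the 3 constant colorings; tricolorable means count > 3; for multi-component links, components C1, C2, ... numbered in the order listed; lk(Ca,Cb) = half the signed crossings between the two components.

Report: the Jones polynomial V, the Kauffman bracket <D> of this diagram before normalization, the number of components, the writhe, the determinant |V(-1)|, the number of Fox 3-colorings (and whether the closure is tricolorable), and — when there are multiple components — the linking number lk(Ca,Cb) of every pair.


V = -x^-3 + x^-2 - x^-1 + 3 - x + x^2 - x^3
<D> = -A^-12 + A^-8 - A^-4 + 3 - A^4 + A^8 - A^12 (w = 0)
1 component over 12 crossings, w = 0
27 Fox colorings among 3^12, |V(-1)| = 9: tricolorable
why: the span of V is 6, forcing >= 6 crossings in any diagram


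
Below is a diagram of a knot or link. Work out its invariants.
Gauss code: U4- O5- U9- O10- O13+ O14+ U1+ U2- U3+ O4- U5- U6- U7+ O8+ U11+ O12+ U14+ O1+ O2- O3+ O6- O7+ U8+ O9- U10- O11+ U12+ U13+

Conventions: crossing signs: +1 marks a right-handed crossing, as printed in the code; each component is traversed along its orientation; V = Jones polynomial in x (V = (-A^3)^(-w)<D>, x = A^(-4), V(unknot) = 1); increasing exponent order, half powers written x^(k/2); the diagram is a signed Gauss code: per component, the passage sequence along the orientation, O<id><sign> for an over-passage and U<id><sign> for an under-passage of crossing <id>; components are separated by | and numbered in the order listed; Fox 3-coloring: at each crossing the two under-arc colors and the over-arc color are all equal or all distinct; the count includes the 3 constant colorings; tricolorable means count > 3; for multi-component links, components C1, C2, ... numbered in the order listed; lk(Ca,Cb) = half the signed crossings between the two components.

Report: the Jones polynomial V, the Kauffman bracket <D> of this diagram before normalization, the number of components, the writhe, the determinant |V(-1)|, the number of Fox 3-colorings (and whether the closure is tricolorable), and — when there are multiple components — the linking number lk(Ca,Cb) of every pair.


V(x) = -x^-1 + 2 - x + 2x^2 - x^3 + x^4 - x^5
bracket: -A^-14 + A^-10 - A^-6 + 2A^-2 - A^2 + 2A^6 - A^10, w = +2
1 component, writhe +2, over 14 crossings
det 9, colorings 9 of 3^14 — tricolorable
observation: V spans 6 powers of x: at least 6 crossings in any diagram


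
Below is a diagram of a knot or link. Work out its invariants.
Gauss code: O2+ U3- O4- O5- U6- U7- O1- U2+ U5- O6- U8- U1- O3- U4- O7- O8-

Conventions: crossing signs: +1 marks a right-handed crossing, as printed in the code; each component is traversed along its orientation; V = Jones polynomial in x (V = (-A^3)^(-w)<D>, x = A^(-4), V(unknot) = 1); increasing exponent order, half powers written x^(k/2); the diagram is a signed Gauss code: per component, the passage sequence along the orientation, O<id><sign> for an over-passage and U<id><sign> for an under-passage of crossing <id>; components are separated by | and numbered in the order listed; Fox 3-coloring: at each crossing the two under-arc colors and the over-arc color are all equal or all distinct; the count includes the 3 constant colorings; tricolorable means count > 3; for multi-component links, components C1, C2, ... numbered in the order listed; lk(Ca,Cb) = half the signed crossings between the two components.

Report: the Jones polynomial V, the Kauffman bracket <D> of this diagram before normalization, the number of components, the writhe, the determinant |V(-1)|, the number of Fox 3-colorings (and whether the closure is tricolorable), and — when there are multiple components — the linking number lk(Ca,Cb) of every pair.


Jones polynomial: V(x) = x^-8 - 2x^-7 + x^-6 - 2x^-5 + 2x^-4 + x^-2
<D> = A^-10 + 2A^-2 - 2A^2 + A^6 - 2A^10 + A^14; writhe -6
components 1, writhe -6 (8 crossings)
3-colorings: 27 of 3^8, det 9 — tricolorable
note: w = -6 (over 8 crossings) is diagram-only; (-A^3)^(6) removes it from V


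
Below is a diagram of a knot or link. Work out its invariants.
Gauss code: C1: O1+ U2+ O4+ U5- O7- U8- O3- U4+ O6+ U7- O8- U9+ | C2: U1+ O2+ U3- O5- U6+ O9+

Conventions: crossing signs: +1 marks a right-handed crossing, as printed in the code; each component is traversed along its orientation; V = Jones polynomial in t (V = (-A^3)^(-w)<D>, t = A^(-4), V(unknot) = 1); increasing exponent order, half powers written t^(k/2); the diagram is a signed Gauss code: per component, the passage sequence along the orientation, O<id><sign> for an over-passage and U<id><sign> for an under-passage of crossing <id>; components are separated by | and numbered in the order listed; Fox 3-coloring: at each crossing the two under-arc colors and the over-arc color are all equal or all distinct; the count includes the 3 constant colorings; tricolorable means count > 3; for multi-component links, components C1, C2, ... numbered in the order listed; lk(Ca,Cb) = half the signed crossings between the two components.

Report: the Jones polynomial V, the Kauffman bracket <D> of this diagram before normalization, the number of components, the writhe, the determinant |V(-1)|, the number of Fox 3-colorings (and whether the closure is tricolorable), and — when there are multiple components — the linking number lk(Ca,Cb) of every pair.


V(t) = -t^(-7/2) + 3t^(-5/2) - 5t^(-3/2) + 7t^(-1/2) - 9t^(1/2) + 8t^(3/2) - 8t^(5/2) + 5t^(7/2) - 3t^(9/2) + t^(11/2)
bracket: -A^-19 + 3A^-15 - 5A^-11 + 8A^-7 - 8A^-3 + 9A - 7A^5 + 5A^9 - 3A^13 + A^17, w = +1
2 components, writhe +1, over 9 crossings
lk(C1,C2) = +1
det 50, colorings 3 of 3^9 — not tricolorable
observation: the span of V is 9, within the link bound 9 + 2 - 1


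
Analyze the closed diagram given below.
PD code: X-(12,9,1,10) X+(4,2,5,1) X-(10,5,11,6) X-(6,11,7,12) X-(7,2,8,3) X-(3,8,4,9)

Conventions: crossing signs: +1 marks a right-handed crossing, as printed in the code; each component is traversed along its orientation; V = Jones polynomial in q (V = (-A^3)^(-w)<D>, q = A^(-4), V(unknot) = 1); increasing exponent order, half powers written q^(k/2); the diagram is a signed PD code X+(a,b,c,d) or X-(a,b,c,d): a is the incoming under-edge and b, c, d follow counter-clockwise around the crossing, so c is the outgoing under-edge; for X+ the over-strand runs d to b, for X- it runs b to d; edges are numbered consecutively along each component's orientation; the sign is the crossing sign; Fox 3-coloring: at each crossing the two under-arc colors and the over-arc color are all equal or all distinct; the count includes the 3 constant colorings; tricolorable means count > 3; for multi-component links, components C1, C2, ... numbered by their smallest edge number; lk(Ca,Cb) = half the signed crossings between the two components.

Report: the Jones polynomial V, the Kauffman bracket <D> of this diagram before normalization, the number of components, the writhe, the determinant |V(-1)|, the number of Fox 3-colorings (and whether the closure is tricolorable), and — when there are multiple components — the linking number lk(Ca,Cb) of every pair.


V(q) = -q^-6 + q^-5 - q^-4 + 2q^-3 - q^-2 + q^-1
bracket: A^-8 - A^-4 + 2 - A^4 + A^8 - A^12, w = -4
1 component, writhe -4, over 6 crossings
det 7, colorings 3 of 3^6 — not tricolorable
observation: w = -4 shifts under R1 moves; the (-A^3)^(4) factor cancels that in V


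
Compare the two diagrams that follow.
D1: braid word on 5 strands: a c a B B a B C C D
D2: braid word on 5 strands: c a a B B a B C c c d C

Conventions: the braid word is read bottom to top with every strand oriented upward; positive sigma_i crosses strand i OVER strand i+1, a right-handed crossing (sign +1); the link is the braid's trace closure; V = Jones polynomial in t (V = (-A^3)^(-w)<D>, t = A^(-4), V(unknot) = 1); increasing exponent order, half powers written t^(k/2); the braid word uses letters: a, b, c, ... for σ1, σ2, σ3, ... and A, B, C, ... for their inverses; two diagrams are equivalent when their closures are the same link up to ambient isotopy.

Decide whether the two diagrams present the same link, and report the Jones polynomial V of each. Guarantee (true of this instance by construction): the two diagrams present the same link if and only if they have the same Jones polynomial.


same link: yes
V(D1) = -t^-3 + 2t^-2 - 2t^-1 + 3 - 2t + 2t^2 - t^3  [10 crossings, <D> = -A^-18 + 2A^-14 - 2A^-10 + 3A^-6 - 2A^-2 + 2A^2 - A^6, w = -2]
D2 (bracket -A^-6 + 2A^-2 - 2A^2 + 3A^6 - 2A^10 + 2A^14 - A^18; 12 crossings at w = +2): V = -t^-3 + 2t^-2 - 2t^-1 + 3 - 2t + 2t^2 - t^3
note: all 2 diagrams share one V(t), hence one class


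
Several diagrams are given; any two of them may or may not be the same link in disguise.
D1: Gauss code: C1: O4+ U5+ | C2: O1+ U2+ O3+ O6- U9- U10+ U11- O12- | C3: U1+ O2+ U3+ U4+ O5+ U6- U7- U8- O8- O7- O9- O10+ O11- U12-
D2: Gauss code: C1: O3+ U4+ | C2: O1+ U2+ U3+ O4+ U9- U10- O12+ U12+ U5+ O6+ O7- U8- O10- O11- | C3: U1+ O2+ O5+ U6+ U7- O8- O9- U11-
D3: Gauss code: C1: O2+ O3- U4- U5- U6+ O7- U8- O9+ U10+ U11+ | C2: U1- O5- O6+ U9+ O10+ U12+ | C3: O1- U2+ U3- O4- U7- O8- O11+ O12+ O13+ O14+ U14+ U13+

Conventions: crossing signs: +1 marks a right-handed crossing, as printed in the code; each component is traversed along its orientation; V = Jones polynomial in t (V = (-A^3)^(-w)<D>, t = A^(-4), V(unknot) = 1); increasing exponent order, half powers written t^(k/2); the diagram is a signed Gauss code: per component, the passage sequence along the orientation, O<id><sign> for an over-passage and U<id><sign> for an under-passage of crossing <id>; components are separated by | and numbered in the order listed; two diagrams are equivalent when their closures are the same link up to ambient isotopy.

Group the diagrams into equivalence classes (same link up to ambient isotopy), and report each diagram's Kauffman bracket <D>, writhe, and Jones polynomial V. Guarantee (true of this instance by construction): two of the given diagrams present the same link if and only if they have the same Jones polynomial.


grouping into links: {D1, D2} | {D3}
V(D1) = 1 + t + t^2 + t^3  (w 0, c 12, <D> = A^-12 + A^-8 + A^-4 + 1)
V(D2) = 1 + t + t^2 + t^3  (w +2, c 12, <D> = A^-6 + A^-2 + A^2 + A^6)
V(D3) = t^-2 + 2 + t^2  [14 crossings, <D> = A^-2 + 2A^6 + A^14, w = +2]
why: comparing 3 Jones polynomials yields 2 groups


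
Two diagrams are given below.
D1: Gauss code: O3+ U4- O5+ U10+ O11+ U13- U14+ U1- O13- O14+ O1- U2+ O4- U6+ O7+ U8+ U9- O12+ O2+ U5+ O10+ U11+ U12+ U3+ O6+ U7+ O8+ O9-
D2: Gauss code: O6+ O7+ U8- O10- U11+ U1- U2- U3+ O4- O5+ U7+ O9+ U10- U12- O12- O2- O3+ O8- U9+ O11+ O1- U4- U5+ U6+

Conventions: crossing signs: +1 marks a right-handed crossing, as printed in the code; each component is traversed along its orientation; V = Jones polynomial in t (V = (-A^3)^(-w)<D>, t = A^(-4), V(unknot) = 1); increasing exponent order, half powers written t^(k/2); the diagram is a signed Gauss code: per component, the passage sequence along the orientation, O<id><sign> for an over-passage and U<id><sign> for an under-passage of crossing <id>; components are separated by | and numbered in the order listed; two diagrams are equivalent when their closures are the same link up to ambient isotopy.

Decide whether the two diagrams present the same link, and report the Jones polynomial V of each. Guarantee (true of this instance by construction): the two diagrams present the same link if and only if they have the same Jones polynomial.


same link: no
V(D1) = t^2 - t^3 + 3t^4 - 3t^5 + 3t^6 - 3t^7 + 2t^8 - t^9  [14 crossings, <D> = -A^-18 + 2A^-14 - 3A^-10 + 3A^-6 - 3A^-2 + 3A^2 - A^6 + A^10, w = +6]
D2 (bracket A^-8 - A^-4 + 1 - A^4 + A^8; 12 crossings at w = 0): V = t^-2 - t^-1 + 1 - t + t^2
note: 2 classes among 2 diagrams; unequal V(t) rules out equality


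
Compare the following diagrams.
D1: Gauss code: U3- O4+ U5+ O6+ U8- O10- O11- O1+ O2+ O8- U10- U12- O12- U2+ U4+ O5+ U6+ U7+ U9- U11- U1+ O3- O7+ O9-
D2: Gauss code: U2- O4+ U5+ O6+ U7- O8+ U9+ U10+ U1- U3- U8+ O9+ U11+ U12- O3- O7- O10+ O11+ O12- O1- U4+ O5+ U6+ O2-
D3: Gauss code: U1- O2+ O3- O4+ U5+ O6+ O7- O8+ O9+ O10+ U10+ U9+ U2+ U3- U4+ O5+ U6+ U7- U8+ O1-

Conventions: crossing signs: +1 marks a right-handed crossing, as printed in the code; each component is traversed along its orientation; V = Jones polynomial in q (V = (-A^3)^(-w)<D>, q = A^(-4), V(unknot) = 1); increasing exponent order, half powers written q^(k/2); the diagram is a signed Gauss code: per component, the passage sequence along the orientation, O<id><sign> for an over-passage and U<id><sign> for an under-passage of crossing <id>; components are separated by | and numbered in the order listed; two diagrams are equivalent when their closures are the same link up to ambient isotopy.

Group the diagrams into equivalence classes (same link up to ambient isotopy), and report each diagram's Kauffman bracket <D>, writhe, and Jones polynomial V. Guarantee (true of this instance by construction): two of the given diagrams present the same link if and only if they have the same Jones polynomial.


classes: {D1, D2, D3}
V(D1) = q + q^3 - q^4  [12 crossings, <D> = -A^-16 + A^-12 + A^-4, w = 0]
V(D2) = q + q^3 - q^4  (w +2, c 12, <D> = -A^-10 + A^-6 + A^2)
V(D3) = q + q^3 - q^4  [10 crossings, <D> = -A^-4 + 1 + A^8, w = +4]
note: one V(q) for all 3 diagrams — one class (guaranteed)


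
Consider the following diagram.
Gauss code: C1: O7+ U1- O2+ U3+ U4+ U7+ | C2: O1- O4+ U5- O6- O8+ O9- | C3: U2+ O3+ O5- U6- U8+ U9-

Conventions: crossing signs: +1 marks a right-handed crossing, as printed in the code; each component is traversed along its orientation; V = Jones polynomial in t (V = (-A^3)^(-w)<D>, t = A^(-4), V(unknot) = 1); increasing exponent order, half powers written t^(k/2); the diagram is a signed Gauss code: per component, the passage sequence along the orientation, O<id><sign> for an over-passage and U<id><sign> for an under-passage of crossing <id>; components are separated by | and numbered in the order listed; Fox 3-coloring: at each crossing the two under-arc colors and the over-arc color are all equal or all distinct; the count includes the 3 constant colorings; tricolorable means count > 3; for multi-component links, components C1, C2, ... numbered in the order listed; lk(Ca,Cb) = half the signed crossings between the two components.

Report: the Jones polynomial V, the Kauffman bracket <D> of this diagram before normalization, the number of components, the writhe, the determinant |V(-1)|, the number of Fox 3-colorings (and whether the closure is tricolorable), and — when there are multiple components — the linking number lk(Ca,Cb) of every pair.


Jones polynomial: V(t) = t^-2 + 2 + t^2
<D> = -A^-5 - 2A^3 - A^11; writhe +1
components 3, writhe +1 (9 crossings)
linking number lk(C1,C2) = 0
lk(C1,C3): +1
lk(C2,C3) = -1
3-colorings: 3 of 3^9, det 4 — not tricolorable
note: det 4 = |V(-1)|; not divisible by 3, so not tricolorable


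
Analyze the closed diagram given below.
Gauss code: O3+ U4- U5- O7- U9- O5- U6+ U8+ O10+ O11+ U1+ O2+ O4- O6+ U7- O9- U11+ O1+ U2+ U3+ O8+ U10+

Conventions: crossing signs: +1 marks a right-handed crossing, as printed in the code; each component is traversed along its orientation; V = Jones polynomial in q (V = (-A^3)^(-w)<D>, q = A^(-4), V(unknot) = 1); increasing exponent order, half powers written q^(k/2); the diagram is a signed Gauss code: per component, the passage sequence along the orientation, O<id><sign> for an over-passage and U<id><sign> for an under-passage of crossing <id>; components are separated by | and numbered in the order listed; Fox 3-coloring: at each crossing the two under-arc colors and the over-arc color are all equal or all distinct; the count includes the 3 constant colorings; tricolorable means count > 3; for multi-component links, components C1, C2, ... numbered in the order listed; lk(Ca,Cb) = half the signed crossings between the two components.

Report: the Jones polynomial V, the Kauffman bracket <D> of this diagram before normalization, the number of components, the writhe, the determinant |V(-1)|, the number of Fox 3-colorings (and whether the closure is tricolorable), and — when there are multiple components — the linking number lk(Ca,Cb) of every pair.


Jones polynomial: V(q) = -q^-2 + 3q^-1 - 5 + 8q - 8q^2 + 9q^3 - 8q^4 + 5q^5 - 3q^6 + q^7
<D> = -A^-19 + 3A^-15 - 5A^-11 + 8A^-7 - 9A^-3 + 8A - 8A^5 + 5A^9 - 3A^13 + A^17; writhe +3
components 1, writhe +3 (11 crossings)
3-colorings: 9 of 3^11, det 51 — tricolorable
note: det 51 = |V(-1)|; divisible by 3, so tricolorable


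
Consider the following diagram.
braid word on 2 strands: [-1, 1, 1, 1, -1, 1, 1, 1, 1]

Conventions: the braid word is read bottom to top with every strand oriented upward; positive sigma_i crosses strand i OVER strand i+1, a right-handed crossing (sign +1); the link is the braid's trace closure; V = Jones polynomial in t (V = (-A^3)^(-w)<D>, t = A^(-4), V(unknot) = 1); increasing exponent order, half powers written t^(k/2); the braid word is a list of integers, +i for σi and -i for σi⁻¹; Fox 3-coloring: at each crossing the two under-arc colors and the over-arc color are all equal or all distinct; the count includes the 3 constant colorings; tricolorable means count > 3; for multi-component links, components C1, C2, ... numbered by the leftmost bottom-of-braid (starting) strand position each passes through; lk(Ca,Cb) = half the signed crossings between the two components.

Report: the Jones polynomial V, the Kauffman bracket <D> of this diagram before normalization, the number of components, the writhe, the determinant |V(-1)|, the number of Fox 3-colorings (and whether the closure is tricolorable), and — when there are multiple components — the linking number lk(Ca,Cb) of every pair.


V(t) = t^2 + t^4 - t^5 + t^6 - t^7
bracket: A^-13 - A^-9 + A^-5 - A^-1 - A^7, w = +5
1 component, writhe +5, over 9 crossings
det 5, colorings 3 of 3^9 — not tricolorable
observation: |V(-1)| = 5: so not tricolorable, since 3 does not divide 5


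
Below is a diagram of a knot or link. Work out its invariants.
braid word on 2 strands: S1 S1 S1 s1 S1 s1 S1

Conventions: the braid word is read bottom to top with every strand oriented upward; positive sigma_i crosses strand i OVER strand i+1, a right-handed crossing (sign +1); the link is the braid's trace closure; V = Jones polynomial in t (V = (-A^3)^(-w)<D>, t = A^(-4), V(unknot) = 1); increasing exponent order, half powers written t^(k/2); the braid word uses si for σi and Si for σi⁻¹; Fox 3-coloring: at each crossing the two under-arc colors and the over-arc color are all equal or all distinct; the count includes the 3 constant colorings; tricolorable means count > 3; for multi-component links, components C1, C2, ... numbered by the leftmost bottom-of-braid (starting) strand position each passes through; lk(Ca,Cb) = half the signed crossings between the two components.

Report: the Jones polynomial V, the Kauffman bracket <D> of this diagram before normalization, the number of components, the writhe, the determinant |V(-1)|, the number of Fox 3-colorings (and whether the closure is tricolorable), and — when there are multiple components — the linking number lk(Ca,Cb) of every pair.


V(t) = -t^-4 + t^-3 + t^-1
bracket: -A^-5 - A^3 + A^7, w = -3
1 component, writhe -3, over 7 crossings
det 3, colorings 9 of 3^7 — tricolorable
observation: one generator, power 3: the (2,3) torus pattern


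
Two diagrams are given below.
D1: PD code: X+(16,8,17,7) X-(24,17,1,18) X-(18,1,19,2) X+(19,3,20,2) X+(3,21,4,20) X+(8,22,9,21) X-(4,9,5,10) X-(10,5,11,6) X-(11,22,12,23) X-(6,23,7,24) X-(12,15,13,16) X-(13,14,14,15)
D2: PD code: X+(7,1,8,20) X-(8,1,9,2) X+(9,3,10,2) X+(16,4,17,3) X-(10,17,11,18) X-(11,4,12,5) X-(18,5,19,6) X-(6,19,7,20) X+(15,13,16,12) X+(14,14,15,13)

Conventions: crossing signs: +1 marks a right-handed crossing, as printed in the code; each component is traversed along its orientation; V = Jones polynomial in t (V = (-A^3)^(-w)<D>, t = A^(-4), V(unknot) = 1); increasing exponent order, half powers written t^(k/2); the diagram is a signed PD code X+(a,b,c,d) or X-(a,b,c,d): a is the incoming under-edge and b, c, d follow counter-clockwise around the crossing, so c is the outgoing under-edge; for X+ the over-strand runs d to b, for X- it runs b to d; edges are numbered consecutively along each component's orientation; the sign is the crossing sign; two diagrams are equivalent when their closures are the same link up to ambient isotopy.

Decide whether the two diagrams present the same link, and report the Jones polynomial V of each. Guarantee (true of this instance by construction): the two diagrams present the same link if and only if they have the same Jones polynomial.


equivalent: yes
V(D1) = 1  (w -4, c 12, <D> = A^-12)
D2 (bracket 1; 10 crossings at w = 0): V = 1
why: all 2 diagrams share one V(t), hence one class
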